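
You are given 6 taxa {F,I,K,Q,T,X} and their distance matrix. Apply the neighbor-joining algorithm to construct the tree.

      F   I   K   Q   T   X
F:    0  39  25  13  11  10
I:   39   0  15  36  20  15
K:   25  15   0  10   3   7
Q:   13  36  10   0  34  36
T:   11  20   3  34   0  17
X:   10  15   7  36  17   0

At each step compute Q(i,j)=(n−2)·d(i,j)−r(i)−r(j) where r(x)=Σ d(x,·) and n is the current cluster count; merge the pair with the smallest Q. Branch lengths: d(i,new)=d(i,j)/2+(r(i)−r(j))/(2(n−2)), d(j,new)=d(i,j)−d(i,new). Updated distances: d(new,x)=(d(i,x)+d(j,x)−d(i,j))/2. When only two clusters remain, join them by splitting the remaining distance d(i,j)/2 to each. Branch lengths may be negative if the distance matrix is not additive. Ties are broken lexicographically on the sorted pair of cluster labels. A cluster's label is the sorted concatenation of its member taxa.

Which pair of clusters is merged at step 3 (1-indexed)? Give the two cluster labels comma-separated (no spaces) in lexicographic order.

FQ,IX

1. join F+Q (d=13, Q=-175) ⇒ FQ; edges |F|=21/8, |Q|=83/8
  updated: d(FQ,I)=31, d(FQ,K)=11, d(FQ,T)=16, d(FQ,X)=33/2
2. join I+X (d=15, Q=-183/2) ⇒ IX; edges |I|=47/4, |X|=13/4
  updated: d(FQ,IX)=65/4, d(IX,K)=7/2, d(IX,T)=11
3. join FQ+IX (d=65/4, Q=-83/2) ⇒ FIQX; edges |FQ|=45/4, |IX|=5
  updated: d(FIQX,K)=-7/8, d(FIQX,T)=43/8
4. join FIQX+K (d=-7/8, Q=-15/2) ⇒ FIKQX; edges |FIQX|=3/4, |K|=-13/8
  updated: d(FIKQX,T)=37/8
5. join FIKQX+T (d=37/8) ⇒ FIKQTX; edges |FIKQX|=37/16, |T|=37/16
final tree: ((((F:21/8,Q:83/8):45/4,(I:47/4,X:13/4):5):3/4,K:-13/8):37/16,T:37/16)
total length: 48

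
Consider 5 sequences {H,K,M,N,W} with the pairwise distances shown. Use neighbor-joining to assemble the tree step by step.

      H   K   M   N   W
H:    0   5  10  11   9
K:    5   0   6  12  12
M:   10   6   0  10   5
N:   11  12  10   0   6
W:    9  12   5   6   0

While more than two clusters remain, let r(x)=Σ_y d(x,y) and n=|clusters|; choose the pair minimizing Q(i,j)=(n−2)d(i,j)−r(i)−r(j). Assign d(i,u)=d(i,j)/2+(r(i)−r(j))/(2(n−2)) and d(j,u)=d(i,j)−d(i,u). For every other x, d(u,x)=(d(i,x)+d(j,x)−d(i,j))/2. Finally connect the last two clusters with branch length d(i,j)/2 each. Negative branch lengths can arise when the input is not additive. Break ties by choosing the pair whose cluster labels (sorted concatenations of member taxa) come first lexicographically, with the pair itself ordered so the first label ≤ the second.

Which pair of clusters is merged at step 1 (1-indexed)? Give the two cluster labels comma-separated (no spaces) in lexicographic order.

step 1: merge (H,K) at d=5, Q=-55; branch lengths H→5/2, K→5/2; new cluster HK
  updated: d(HK,M)=11/2, d(HK,N)=9, d(HK,W)=8
step 2: merge (HK,M) at d=11/2, Q=-32; branch lengths HK→13/4, M→9/4; new cluster HKM
  updated: d(HKM,N)=27/4, d(HKM,W)=15/4
step 3: merge (HKM,N) at d=27/4, Q=-33/2; branch lengths HKM→9/4, N→9/2; new cluster HKMN
  updated: d(HKMN,W)=3/2
step 4: merge (HKMN,W) at d=3/2; branch lengths HKMN→3/4, W→3/4; new cluster HKMNW
final tree: ((((H:5/2,K:5/2):13/4,M:9/4):9/4,N:9/2):3/4,W:3/4)
total length: 75/4

H,K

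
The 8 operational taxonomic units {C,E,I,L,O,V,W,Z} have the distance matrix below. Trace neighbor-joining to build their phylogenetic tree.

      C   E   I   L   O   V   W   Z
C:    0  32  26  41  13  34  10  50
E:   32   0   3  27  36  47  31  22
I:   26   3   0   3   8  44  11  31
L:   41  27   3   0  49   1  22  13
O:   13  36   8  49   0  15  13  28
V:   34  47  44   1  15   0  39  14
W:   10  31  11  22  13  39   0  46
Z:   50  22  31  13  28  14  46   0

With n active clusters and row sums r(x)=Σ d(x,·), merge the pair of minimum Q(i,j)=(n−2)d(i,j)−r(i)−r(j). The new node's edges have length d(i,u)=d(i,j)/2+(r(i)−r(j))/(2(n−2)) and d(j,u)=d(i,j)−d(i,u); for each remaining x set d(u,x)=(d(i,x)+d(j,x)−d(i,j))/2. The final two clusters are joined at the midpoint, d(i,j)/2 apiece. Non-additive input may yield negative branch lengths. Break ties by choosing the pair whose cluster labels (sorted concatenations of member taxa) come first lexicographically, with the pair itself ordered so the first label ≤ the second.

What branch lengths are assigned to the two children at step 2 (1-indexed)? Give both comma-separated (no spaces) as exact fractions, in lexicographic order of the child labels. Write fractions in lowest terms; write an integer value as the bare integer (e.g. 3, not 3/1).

step 1: merge (L,V) at d=1, Q=-344; branch lengths L→-8/3, V→11/3; new cluster LV
  updated: d(C,LV)=37, d(E,LV)=73/2, d(I,LV)=23, d(LV,O)=63/2, d(LV,W)=30, d(LV,Z)=13
step 2: merge (LV,Z) at d=13, Q=-296; branch lengths LV→23/5, Z→42/5; new cluster LVZ
  updated: d(C,LVZ)=37, d(E,LVZ)=91/4, d(I,LVZ)=41/2, d(LVZ,O)=93/4, d(LVZ,W)=63/2
step 3: merge (E,I) at d=3, Q=-725/4; branch lengths E→273/32, I→-177/32; new cluster EI
  updated: d(C,EI)=55/2, d(EI,LVZ)=161/8, d(EI,O)=41/2, d(EI,W)=39/2
step 4: merge (EI,LVZ) at d=161/8, Q=-1113/8; branch lengths EI→289/48, LVZ→677/48; new cluster EILVZ
  updated: d(C,EILVZ)=355/16, d(EILVZ,O)=189/16, d(EILVZ,W)=247/16
step 5: merge (C,W) at d=10, Q=-509/8; branch lengths C→107/16, W→53/16; new cluster CW
  updated: d(CW,EILVZ)=221/16, d(CW,O)=8
step 6: merge (CW,EILVZ) at d=221/16, Q=-269/8; branch lengths CW→5, EILVZ→141/16; new cluster CEILVWZ
  updated: d(CEILVWZ,O)=3
step 7: merge (CEILVWZ,O) at d=3; branch lengths CEILVWZ→3/2, O→3/2; new cluster CEILOVWZ
final tree: (((C:107/16,W:53/16):5,((E:273/32,I:-177/32):289/48,((L:-8/3,V:11/3):23/5,Z:42/5):677/48):141/16):3/2,O:3/2)
total length: 1023/16

23/5,42/5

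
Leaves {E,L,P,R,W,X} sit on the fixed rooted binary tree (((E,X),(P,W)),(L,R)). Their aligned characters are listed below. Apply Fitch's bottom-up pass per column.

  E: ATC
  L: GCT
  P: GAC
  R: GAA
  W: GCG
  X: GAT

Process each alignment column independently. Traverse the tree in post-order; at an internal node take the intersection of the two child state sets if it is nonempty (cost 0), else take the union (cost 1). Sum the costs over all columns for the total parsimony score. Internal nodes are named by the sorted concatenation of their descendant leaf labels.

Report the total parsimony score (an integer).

8

[col 0] EX: children E:{A}, X:{G} ∪→ {A,G}; cost 1
[col 0] PW: children P:{G}, W:{G} ∩→ {G}; cost 0
[col 0] EPWX: children EX:{A,G}, PW:{G} ∩→ {G}; cost 0
[col 0] LR: children L:{G}, R:{G} ∩→ {G}; cost 0
[col 0] ELPRWX: children EPWX:{G}, LR:{G} ∩→ {G}; cost 0
[col 1] EX: children E:{T}, X:{A} ∪→ {A,T}; cost 1
[col 1] PW: children P:{A}, W:{C} ∪→ {A,C}; cost 1
[col 1] EPWX: children EX:{A,T}, PW:{A,C} ∩→ {A}; cost 0
[col 1] LR: children L:{C}, R:{A} ∪→ {A,C}; cost 1
[col 1] ELPRWX: children EPWX:{A}, LR:{A,C} ∩→ {A}; cost 0
[col 2] EX: children E:{C}, X:{T} ∪→ {C,T}; cost 1
[col 2] PW: children P:{C}, W:{G} ∪→ {C,G}; cost 1
[col 2] EPWX: children EX:{C,T}, PW:{C,G} ∩→ {C}; cost 0
[col 2] LR: children L:{T}, R:{A} ∪→ {A,T}; cost 1
[col 2] ELPRWX: children EPWX:{C}, LR:{A,T} ∪→ {A,C,T}; cost 1
per-site changes: [1, 3, 4]; total = 8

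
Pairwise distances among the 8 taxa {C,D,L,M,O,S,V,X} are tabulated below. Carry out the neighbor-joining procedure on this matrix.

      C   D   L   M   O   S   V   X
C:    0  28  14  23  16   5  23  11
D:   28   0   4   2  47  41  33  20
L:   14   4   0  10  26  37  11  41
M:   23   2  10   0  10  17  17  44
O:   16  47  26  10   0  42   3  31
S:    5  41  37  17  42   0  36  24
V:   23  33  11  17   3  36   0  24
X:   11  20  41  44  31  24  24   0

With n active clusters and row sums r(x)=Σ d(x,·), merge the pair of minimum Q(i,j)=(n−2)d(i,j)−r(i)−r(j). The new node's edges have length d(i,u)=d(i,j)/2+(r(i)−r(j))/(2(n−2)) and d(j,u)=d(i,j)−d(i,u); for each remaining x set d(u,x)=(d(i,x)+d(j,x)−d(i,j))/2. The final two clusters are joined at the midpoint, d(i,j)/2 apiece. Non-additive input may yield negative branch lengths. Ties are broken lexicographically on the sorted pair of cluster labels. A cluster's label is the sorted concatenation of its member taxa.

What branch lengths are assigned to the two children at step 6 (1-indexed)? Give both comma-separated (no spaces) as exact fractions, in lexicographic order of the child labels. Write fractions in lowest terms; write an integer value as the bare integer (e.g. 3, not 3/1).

step 1: merge (O,V) at d=3, Q=-304; branch lengths O→23/6, V→-5/6; new cluster OV
  updated: d(C,OV)=18, d(D,OV)=77/2, d(L,OV)=17, d(M,OV)=12, d(OV,S)=75/2, d(OV,X)=26
step 2: merge (D,L) at d=4, Q=-473/2; branch lengths D→61/20, L→19/20; new cluster DL
  updated: d(C,DL)=19, d(DL,M)=4, d(DL,OV)=103/4, d(DL,S)=37, d(DL,X)=57/2
step 3: merge (DL,M) at d=4, Q=-793/4; branch lengths DL→121/32, M→7/32; new cluster DLM
  updated: d(C,DLM)=19, d(DLM,OV)=135/8, d(DLM,S)=25, d(DLM,X)=137/4
step 4: merge (DLM,OV) at d=135/8, Q=-1143/8; branch lengths DLM→379/48, OV→431/48; new cluster DLMOV
  updated: d(C,DLMOV)=161/16, d(DLMOV,S)=365/16, d(DLMOV,X)=347/16
step 5: merge (C,S) at d=5, Q=-543/8; branch lengths C→-63/16, S→143/16; new cluster CS
  updated: d(CS,DLMOV)=223/16, d(CS,X)=15
step 6: merge (CS,DLMOV) at d=223/16, Q=-405/8; branch lengths CS→29/8, DLMOV→165/16; new cluster CDLMOSV
  updated: d(CDLMOSV,X)=91/8
step 7: merge (CDLMOSV,X) at d=91/8; branch lengths CDLMOSV→91/16, X→91/16; new cluster CDLMOSVX
final tree: (((C:-63/16,S:143/16):29/8,(((D:61/20,L:19/20):121/32,M:7/32):379/48,(O:23/6,V:-5/6):431/48):165/16):91/16,X:91/16)
total length: 931/16

29/8,165/16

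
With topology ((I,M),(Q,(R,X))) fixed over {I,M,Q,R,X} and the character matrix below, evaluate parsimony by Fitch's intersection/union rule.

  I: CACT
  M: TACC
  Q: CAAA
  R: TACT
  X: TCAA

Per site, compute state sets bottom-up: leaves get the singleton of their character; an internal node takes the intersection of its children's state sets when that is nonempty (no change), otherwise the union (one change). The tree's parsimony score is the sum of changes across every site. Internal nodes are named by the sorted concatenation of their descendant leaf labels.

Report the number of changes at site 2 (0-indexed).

2

[col 0] IM: children I:{C}, M:{T} ∪→ {C,T}; cost 1
[col 0] RX: children R:{T}, X:{T} ∩→ {T}; cost 0
[col 0] QRX: children Q:{C}, RX:{T} ∪→ {C,T}; cost 1
[col 0] IMQRX: children IM:{C,T}, QRX:{C,T} ∩→ {C,T}; cost 0
[col 1] IM: children I:{A}, M:{A} ∩→ {A}; cost 0
[col 1] RX: children R:{A}, X:{C} ∪→ {A,C}; cost 1
[col 1] QRX: children Q:{A}, RX:{A,C} ∩→ {A}; cost 0
[col 1] IMQRX: children IM:{A}, QRX:{A} ∩→ {A}; cost 0
[col 2] IM: children I:{C}, M:{C} ∩→ {C}; cost 0
[col 2] RX: children R:{C}, X:{A} ∪→ {A,C}; cost 1
[col 2] QRX: children Q:{A}, RX:{A,C} ∩→ {A}; cost 0
[col 2] IMQRX: children IM:{C}, QRX:{A} ∪→ {A,C}; cost 1
[col 3] IM: children I:{T}, M:{C} ∪→ {C,T}; cost 1
[col 3] RX: children R:{T}, X:{A} ∪→ {A,T}; cost 1
[col 3] QRX: children Q:{A}, RX:{A,T} ∩→ {A}; cost 0
[col 3] IMQRX: children IM:{C,T}, QRX:{A} ∪→ {A,C,T}; cost 1
per-site changes: [2, 1, 2, 3]; total = 8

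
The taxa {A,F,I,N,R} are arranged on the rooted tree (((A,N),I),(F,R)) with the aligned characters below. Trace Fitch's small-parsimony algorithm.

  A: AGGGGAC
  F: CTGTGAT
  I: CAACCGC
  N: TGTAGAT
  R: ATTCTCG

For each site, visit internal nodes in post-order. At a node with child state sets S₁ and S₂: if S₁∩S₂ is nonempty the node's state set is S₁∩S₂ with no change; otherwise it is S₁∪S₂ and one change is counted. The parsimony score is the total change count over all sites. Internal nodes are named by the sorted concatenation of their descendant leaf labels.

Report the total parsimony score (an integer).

AN@0: {A} ∪ {T} = {A,T} (union, +1)
AIN@0: {A,T} ∪ {C} = {A,C,T} (union, +1)
FR@0: {C} ∪ {A} = {A,C} (union, +1)
AFINR@0: {A,C,T} ∩ {A,C} = {A,C} (intersection, +0)
AN@1: {G} ∩ {G} = {G} (intersection, +0)
AIN@1: {G} ∪ {A} = {A,G} (union, +1)
FR@1: {T} ∩ {T} = {T} (intersection, +0)
AFINR@1: {A,G} ∪ {T} = {A,G,T} (union, +1)
AN@2: {G} ∪ {T} = {G,T} (union, +1)
AIN@2: {G,T} ∪ {A} = {A,G,T} (union, +1)
FR@2: {G} ∪ {T} = {G,T} (union, +1)
AFINR@2: {A,G,T} ∩ {G,T} = {G,T} (intersection, +0)
AN@3: {G} ∪ {A} = {A,G} (union, +1)
AIN@3: {A,G} ∪ {C} = {A,C,G} (union, +1)
FR@3: {T} ∪ {C} = {C,T} (union, +1)
AFINR@3: {A,C,G} ∩ {C,T} = {C} (intersection, +0)
AN@4: {G} ∩ {G} = {G} (intersection, +0)
AIN@4: {G} ∪ {C} = {C,G} (union, +1)
FR@4: {G} ∪ {T} = {G,T} (union, +1)
AFINR@4: {C,G} ∩ {G,T} = {G} (intersection, +0)
AN@5: {A} ∩ {A} = {A} (intersection, +0)
AIN@5: {A} ∪ {G} = {A,G} (union, +1)
FR@5: {A} ∪ {C} = {A,C} (union, +1)
AFINR@5: {A,G} ∩ {A,C} = {A} (intersection, +0)
AN@6: {C} ∪ {T} = {C,T} (union, +1)
AIN@6: {C,T} ∩ {C} = {C} (intersection, +0)
FR@6: {T} ∪ {G} = {G,T} (union, +1)
AFINR@6: {C} ∪ {G,T} = {C,G,T} (union, +1)
per-site changes: [3, 2, 3, 3, 2, 2, 3]; total = 18

18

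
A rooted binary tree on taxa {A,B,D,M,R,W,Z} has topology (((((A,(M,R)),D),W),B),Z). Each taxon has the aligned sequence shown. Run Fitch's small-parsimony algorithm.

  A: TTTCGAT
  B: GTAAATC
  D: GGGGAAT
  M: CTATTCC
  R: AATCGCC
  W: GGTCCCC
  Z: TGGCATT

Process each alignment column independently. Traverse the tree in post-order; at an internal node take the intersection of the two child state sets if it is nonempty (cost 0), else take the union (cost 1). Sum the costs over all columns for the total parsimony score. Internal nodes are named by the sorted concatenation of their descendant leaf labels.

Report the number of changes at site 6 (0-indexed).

MR@0: {C} ∪ {A} = {A,C} (union, +1)
AMR@0: {T} ∪ {A,C} = {A,C,T} (union, +1)
ADMR@0: {A,C,T} ∪ {G} = {A,C,G,T} (union, +1)
ADMRW@0: {A,C,G,T} ∩ {G} = {G} (intersection, +0)
ABDMRW@0: {G} ∩ {G} = {G} (intersection, +0)
ABDMRWZ@0: {G} ∪ {T} = {G,T} (union, +1)
MR@1: {T} ∪ {A} = {A,T} (union, +1)
AMR@1: {T} ∩ {A,T} = {T} (intersection, +0)
ADMR@1: {T} ∪ {G} = {G,T} (union, +1)
ADMRW@1: {G,T} ∩ {G} = {G} (intersection, +0)
ABDMRW@1: {G} ∪ {T} = {G,T} (union, +1)
ABDMRWZ@1: {G,T} ∩ {G} = {G} (intersection, +0)
MR@2: {A} ∪ {T} = {A,T} (union, +1)
AMR@2: {T} ∩ {A,T} = {T} (intersection, +0)
ADMR@2: {T} ∪ {G} = {G,T} (union, +1)
ADMRW@2: {G,T} ∩ {T} = {T} (intersection, +0)
ABDMRW@2: {T} ∪ {A} = {A,T} (union, +1)
ABDMRWZ@2: {A,T} ∪ {G} = {A,G,T} (union, +1)
MR@3: {T} ∪ {C} = {C,T} (union, +1)
AMR@3: {C} ∩ {C,T} = {C} (intersection, +0)
ADMR@3: {C} ∪ {G} = {C,G} (union, +1)
ADMRW@3: {C,G} ∩ {C} = {C} (intersection, +0)
ABDMRW@3: {C} ∪ {A} = {A,C} (union, +1)
ABDMRWZ@3: {A,C} ∩ {C} = {C} (intersection, +0)
MR@4: {T} ∪ {G} = {G,T} (union, +1)
AMR@4: {G} ∩ {G,T} = {G} (intersection, +0)
ADMR@4: {G} ∪ {A} = {A,G} (union, +1)
ADMRW@4: {A,G} ∪ {C} = {A,C,G} (union, +1)
ABDMRW@4: {A,C,G} ∩ {A} = {A} (intersection, +0)
ABDMRWZ@4: {A} ∩ {A} = {A} (intersection, +0)
MR@5: {C} ∩ {C} = {C} (intersection, +0)
AMR@5: {A} ∪ {C} = {A,C} (union, +1)
ADMR@5: {A,C} ∩ {A} = {A} (intersection, +0)
ADMRW@5: {A} ∪ {C} = {A,C} (union, +1)
ABDMRW@5: {A,C} ∪ {T} = {A,C,T} (union, +1)
ABDMRWZ@5: {A,C,T} ∩ {T} = {T} (intersection, +0)
MR@6: {C} ∩ {C} = {C} (intersection, +0)
AMR@6: {T} ∪ {C} = {C,T} (union, +1)
ADMR@6: {C,T} ∩ {T} = {T} (intersection, +0)
ADMRW@6: {T} ∪ {C} = {C,T} (union, +1)
ABDMRW@6: {C,T} ∩ {C} = {C} (intersection, +0)
ABDMRWZ@6: {C} ∪ {T} = {C,T} (union, +1)
per-site changes: [4, 3, 4, 3, 3, 3, 3]; total = 23

3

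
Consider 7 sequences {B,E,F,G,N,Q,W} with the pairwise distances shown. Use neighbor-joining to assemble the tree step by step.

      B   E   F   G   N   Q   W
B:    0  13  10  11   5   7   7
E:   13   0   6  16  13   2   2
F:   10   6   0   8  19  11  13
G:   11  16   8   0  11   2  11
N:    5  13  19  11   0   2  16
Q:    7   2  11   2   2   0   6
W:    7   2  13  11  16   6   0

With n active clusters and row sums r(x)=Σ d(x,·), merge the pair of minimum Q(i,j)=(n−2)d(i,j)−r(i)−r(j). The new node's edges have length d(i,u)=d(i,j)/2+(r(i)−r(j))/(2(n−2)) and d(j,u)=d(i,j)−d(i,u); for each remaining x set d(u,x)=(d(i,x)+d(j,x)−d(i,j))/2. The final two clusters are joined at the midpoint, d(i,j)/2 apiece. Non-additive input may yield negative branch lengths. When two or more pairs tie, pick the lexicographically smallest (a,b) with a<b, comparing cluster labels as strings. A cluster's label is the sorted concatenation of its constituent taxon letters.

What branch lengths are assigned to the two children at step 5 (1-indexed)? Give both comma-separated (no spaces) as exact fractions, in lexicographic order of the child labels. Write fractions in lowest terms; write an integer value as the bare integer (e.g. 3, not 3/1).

27/32,83/32

step 1: merge (E,W) at d=2, Q=-97; branch lengths E→7/10, W→13/10; new cluster EW
  updated: d(B,EW)=9, d(EW,F)=17/2, d(EW,G)=25/2, d(EW,N)=27/2, d(EW,Q)=3
step 2: merge (B,N) at d=5, Q=-145/2; branch lengths B→23/16, N→57/16; new cluster BN
  updated: d(BN,EW)=35/4, d(BN,F)=12, d(BN,G)=17/2, d(BN,Q)=2
step 3: merge (EW,F) at d=17/2, Q=-187/4; branch lengths EW→25/8, F→43/8; new cluster EFW
  updated: d(BN,EFW)=49/8, d(EFW,G)=6, d(EFW,Q)=11/4
step 4: merge (BN,Q) at d=2, Q=-155/8; branch lengths BN→111/32, Q→-47/32; new cluster BNQ
  updated: d(BNQ,EFW)=55/16, d(BNQ,G)=17/4
step 5: merge (BNQ,EFW) at d=55/16, Q=-219/16; branch lengths BNQ→27/32, EFW→83/32; new cluster BEFNQW
  updated: d(BEFNQW,G)=109/32
step 6: merge (BEFNQW,G) at d=109/32; branch lengths BEFNQW→109/64, G→109/64; new cluster BEFGNQW
final tree: ((((B:23/16,N:57/16):111/32,Q:-47/32):27/32,((E:7/10,W:13/10):25/8,F:43/8):83/32):109/64,G:109/64)
total length: 779/32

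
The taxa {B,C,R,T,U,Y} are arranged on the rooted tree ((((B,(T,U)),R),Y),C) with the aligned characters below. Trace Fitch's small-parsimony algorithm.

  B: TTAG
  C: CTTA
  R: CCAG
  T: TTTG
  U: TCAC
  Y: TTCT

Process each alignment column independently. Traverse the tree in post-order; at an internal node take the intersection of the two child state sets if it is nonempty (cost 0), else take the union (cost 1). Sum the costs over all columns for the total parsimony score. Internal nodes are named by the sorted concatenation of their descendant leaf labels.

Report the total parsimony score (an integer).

10

TU@0: {T} ∩ {T} = {T} (intersection, +0)
BTU@0: {T} ∩ {T} = {T} (intersection, +0)
BRTU@0: {T} ∪ {C} = {C,T} (union, +1)
BRTUY@0: {C,T} ∩ {T} = {T} (intersection, +0)
BCRTUY@0: {T} ∪ {C} = {C,T} (union, +1)
TU@1: {T} ∪ {C} = {C,T} (union, +1)
BTU@1: {T} ∩ {C,T} = {T} (intersection, +0)
BRTU@1: {T} ∪ {C} = {C,T} (union, +1)
BRTUY@1: {C,T} ∩ {T} = {T} (intersection, +0)
BCRTUY@1: {T} ∩ {T} = {T} (intersection, +0)
TU@2: {T} ∪ {A} = {A,T} (union, +1)
BTU@2: {A} ∩ {A,T} = {A} (intersection, +0)
BRTU@2: {A} ∩ {A} = {A} (intersection, +0)
BRTUY@2: {A} ∪ {C} = {A,C} (union, +1)
BCRTUY@2: {A,C} ∪ {T} = {A,C,T} (union, +1)
TU@3: {G} ∪ {C} = {C,G} (union, +1)
BTU@3: {G} ∩ {C,G} = {G} (intersection, +0)
BRTU@3: {G} ∩ {G} = {G} (intersection, +0)
BRTUY@3: {G} ∪ {T} = {G,T} (union, +1)
BCRTUY@3: {G,T} ∪ {A} = {A,G,T} (union, +1)
per-site changes: [2, 2, 3, 3]; total = 10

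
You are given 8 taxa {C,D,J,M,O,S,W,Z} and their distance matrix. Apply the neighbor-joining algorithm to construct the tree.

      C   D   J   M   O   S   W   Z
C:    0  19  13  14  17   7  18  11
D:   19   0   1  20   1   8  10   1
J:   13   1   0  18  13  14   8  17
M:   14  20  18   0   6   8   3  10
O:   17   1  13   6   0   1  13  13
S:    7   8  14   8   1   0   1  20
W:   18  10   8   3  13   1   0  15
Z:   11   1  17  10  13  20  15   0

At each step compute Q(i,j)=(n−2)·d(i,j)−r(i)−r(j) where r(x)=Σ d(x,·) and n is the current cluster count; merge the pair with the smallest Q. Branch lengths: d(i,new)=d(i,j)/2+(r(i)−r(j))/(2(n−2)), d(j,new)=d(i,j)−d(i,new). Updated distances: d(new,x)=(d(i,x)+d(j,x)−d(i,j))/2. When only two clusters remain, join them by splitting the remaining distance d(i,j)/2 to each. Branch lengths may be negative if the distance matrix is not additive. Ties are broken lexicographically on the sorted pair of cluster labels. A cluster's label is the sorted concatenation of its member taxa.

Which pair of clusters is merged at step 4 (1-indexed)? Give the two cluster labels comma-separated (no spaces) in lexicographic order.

C,DJZ

1. join D+Z (d=1, Q=-141) ⇒ DZ; edges |D|=-7/4, |Z|=11/4
  updated: d(C,DZ)=29/2, d(DZ,J)=17/2, d(DZ,M)=29/2, d(DZ,O)=13/2, d(DZ,S)=27/2, d(DZ,W)=12
2. join M+W (d=3, Q=-207/2) ⇒ MW; edges |M|=47/20, |W|=13/20
  updated: d(C,MW)=29/2, d(DZ,MW)=47/4, d(J,MW)=23/2, d(MW,O)=8, d(MW,S)=3
3. join DZ+J (d=17/2, Q=-323/4) ⇒ DJZ; edges |DZ|=115/32, |J|=157/32
  updated: d(C,DJZ)=19/2, d(DJZ,MW)=59/8, d(DJZ,O)=11/2, d(DJZ,S)=19/2
4. join C+DJZ (d=19/2, Q=-411/8) ⇒ CDJZ; edges |C|=119/16, |DJZ|=33/16
  updated: d(CDJZ,MW)=99/16, d(CDJZ,O)=13/2, d(CDJZ,S)=7/2
5. join CDJZ+MW (d=99/16, Q=-21) ⇒ CDJMWZ; edges |CDJZ|=91/32, |MW|=107/32
  updated: d(CDJMWZ,O)=133/32, d(CDJMWZ,S)=5/32
6. join CDJMWZ+O (d=133/32, Q=-85/16) ⇒ CDJMOWZ; edges |CDJMWZ|=53/32, |O|=5/2
  updated: d(CDJMOWZ,S)=-3/2
7. join CDJMOWZ+S (d=-3/2) ⇒ CDJMOSWZ; edges |CDJMOWZ|=-3/4, |S|=-3/4
final tree: ((((C:119/16,((D:-7/4,Z:11/4):115/32,J:157/32):33/16):91/32,(M:47/20,W:13/20):107/32):53/32,O:5/2):-3/4,S:-3/4)
total length: 987/32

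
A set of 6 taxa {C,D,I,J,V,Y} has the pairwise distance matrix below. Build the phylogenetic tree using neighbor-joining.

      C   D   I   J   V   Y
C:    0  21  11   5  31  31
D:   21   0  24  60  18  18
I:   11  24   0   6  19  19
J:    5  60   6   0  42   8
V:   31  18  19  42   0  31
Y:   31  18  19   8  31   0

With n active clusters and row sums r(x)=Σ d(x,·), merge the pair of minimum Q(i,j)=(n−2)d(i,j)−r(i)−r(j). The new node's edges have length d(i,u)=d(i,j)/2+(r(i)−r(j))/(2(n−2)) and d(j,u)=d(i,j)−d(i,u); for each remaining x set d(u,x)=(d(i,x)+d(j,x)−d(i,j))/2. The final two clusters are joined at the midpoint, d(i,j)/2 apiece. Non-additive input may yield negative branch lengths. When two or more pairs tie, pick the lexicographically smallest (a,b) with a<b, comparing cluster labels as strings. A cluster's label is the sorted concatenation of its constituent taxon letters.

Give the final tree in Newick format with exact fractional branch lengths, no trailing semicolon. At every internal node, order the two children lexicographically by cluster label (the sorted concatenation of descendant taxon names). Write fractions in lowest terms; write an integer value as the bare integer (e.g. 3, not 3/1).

(((C:7/2,J:3/2):49/8,((D:9,V:9):10,Y:11/2):65/8):-1/16,I:-1/16)

iteration 1: select D,V (d=18, Q=-210); attach at lengths (9, 9); label the merged cluster DV
  updated: d(C,DV)=17, d(DV,I)=25/2, d(DV,J)=42, d(DV,Y)=31/2
iteration 2: select DV,Y (d=31/2, Q=-114); attach at lengths (10, 11/2); label the merged cluster DVY
  updated: d(C,DVY)=65/4, d(DVY,I)=8, d(DVY,J)=69/4
iteration 3: select C,J (d=5, Q=-101/2); attach at lengths (7/2, 3/2); label the merged cluster CJ
  updated: d(CJ,DVY)=57/4, d(CJ,I)=6
iteration 4: select CJ,DVY (d=57/4, Q=-113/4); attach at lengths (49/8, 65/8); label the merged cluster CDJVY
  updated: d(CDJVY,I)=-1/8
iteration 5: select CDJVY,I (d=-1/8); attach at lengths (-1/16, -1/16); label the merged cluster CDIJVY
final tree: (((C:7/2,J:3/2):49/8,((D:9,V:9):10,Y:11/2):65/8):-1/16,I:-1/16)
total length: 421/8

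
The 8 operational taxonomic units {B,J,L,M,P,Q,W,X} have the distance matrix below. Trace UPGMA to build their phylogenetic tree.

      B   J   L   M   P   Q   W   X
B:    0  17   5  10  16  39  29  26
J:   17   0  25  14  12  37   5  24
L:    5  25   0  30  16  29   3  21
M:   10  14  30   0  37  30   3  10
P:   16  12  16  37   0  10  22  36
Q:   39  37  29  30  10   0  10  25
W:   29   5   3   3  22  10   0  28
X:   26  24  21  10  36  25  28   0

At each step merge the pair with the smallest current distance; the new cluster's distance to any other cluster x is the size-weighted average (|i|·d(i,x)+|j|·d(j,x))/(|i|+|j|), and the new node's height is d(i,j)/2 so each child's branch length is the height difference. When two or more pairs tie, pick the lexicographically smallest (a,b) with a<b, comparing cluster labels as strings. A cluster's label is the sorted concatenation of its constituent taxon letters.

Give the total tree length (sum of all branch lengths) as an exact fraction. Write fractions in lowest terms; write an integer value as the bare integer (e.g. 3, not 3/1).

3829/60

iteration 1: select L,W (d=3); attach at lengths (3/2, 3/2); label the merged cluster LW
  updated: d(B,LW)=17, d(J,LW)=15, d(LW,M)=33/2, d(LW,P)=19, d(LW,Q)=39/2, d(LW,X)=49/2
iteration 2: select B,M (d=10); attach at lengths (5, 5); label the merged cluster BM
  updated: d(BM,J)=31/2, d(BM,LW)=67/4, d(BM,P)=53/2, d(BM,Q)=69/2, d(BM,X)=18
iteration 3: select P,Q (d=10); attach at lengths (5, 5); label the merged cluster PQ
  updated: d(BM,PQ)=61/2, d(J,PQ)=49/2, d(LW,PQ)=77/4, d(PQ,X)=61/2
iteration 4: select J,LW (d=15); attach at lengths (15/2, 6); label the merged cluster JLW
  updated: d(BM,JLW)=49/3, d(JLW,PQ)=21, d(JLW,X)=73/3
iteration 5: select BM,JLW (d=49/3); attach at lengths (19/6, 2/3); label the merged cluster BJLMW
  updated: d(BJLMW,PQ)=124/5, d(BJLMW,X)=109/5
iteration 6: select BJLMW,X (d=109/5); attach at lengths (41/15, 109/10); label the merged cluster BJLMWX
  updated: d(BJLMWX,PQ)=103/4
iteration 7: select BJLMWX,PQ (d=103/4); attach at lengths (79/40, 63/8); label the merged cluster BJLMPQWX
final tree: ((((B:5,M:5):19/6,(J:15/2,(L:3/2,W:3/2):6):2/3):41/15,X:109/10):79/40,(P:5,Q:5):63/8)
total length: 3829/60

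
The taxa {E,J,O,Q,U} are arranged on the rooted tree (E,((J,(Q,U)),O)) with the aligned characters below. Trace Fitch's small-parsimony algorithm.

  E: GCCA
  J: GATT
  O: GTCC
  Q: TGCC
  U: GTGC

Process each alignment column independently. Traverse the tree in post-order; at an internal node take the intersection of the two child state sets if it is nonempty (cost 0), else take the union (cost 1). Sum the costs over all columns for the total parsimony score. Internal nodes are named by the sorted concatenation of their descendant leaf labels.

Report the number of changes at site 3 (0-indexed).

QU@0: {T} ∪ {G} = {G,T} (union, +1)
JQU@0: {G} ∩ {G,T} = {G} (intersection, +0)
JOQU@0: {G} ∩ {G} = {G} (intersection, +0)
EJOQU@0: {G} ∩ {G} = {G} (intersection, +0)
QU@1: {G} ∪ {T} = {G,T} (union, +1)
JQU@1: {A} ∪ {G,T} = {A,G,T} (union, +1)
JOQU@1: {A,G,T} ∩ {T} = {T} (intersection, +0)
EJOQU@1: {C} ∪ {T} = {C,T} (union, +1)
QU@2: {C} ∪ {G} = {C,G} (union, +1)
JQU@2: {T} ∪ {C,G} = {C,G,T} (union, +1)
JOQU@2: {C,G,T} ∩ {C} = {C} (intersection, +0)
EJOQU@2: {C} ∩ {C} = {C} (intersection, +0)
QU@3: {C} ∩ {C} = {C} (intersection, +0)
JQU@3: {T} ∪ {C} = {C,T} (union, +1)
JOQU@3: {C,T} ∩ {C} = {C} (intersection, +0)
EJOQU@3: {A} ∪ {C} = {A,C} (union, +1)
per-site changes: [1, 3, 2, 2]; total = 8

2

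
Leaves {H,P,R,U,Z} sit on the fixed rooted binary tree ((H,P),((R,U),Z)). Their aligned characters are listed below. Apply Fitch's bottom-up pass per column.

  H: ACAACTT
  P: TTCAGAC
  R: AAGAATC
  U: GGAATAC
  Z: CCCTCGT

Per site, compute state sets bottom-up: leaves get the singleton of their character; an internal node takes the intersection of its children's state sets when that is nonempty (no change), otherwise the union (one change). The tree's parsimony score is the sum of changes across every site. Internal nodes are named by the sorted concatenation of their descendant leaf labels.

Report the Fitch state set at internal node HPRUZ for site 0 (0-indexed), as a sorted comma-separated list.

A

site 0, node HP: H={A} ∪ P={T} → {A,T} (+1)
site 0, node RU: R={A} ∪ U={G} → {A,G} (+1)
site 0, node RUZ: RU={A,G} ∪ Z={C} → {A,C,G} (+1)
site 0, node HPRUZ: HP={A,T} ∩ RUZ={A,C,G} → {A} (+0)
site 1, node HP: H={C} ∪ P={T} → {C,T} (+1)
site 1, node RU: R={A} ∪ U={G} → {A,G} (+1)
site 1, node RUZ: RU={A,G} ∪ Z={C} → {A,C,G} (+1)
site 1, node HPRUZ: HP={C,T} ∩ RUZ={A,C,G} → {C} (+0)
site 2, node HP: H={A} ∪ P={C} → {A,C} (+1)
site 2, node RU: R={G} ∪ U={A} → {A,G} (+1)
site 2, node RUZ: RU={A,G} ∪ Z={C} → {A,C,G} (+1)
site 2, node HPRUZ: HP={A,C} ∩ RUZ={A,C,G} → {A,C} (+0)
site 3, node HP: H={A} ∩ P={A} → {A} (+0)
site 3, node RU: R={A} ∩ U={A} → {A} (+0)
site 3, node RUZ: RU={A} ∪ Z={T} → {A,T} (+1)
site 3, node HPRUZ: HP={A} ∩ RUZ={A,T} → {A} (+0)
site 4, node HP: H={C} ∪ P={G} → {C,G} (+1)
site 4, node RU: R={A} ∪ U={T} → {A,T} (+1)
site 4, node RUZ: RU={A,T} ∪ Z={C} → {A,C,T} (+1)
site 4, node HPRUZ: HP={C,G} ∩ RUZ={A,C,T} → {C} (+0)
site 5, node HP: H={T} ∪ P={A} → {A,T} (+1)
site 5, node RU: R={T} ∪ U={A} → {A,T} (+1)
site 5, node RUZ: RU={A,T} ∪ Z={G} → {A,G,T} (+1)
site 5, node HPRUZ: HP={A,T} ∩ RUZ={A,G,T} → {A,T} (+0)
site 6, node HP: H={T} ∪ P={C} → {C,T} (+1)
site 6, node RU: R={C} ∩ U={C} → {C} (+0)
site 6, node RUZ: RU={C} ∪ Z={T} → {C,T} (+1)
site 6, node HPRUZ: HP={C,T} ∩ RUZ={C,T} → {C,T} (+0)
per-site changes: [3, 3, 3, 1, 3, 3, 2]; total = 18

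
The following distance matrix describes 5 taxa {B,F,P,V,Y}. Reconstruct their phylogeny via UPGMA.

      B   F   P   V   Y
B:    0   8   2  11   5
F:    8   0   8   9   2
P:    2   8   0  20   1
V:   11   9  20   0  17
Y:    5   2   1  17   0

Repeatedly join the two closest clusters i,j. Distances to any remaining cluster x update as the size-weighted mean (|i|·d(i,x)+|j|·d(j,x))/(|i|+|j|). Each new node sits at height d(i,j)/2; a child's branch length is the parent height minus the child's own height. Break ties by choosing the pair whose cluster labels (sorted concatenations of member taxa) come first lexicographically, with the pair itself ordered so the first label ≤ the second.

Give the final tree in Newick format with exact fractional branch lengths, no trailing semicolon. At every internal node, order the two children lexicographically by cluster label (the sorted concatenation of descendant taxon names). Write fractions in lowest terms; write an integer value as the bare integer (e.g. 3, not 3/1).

step 1: merge (P,Y) at d=1; branch lengths P→1/2, Y→1/2; new cluster PY
  updated: d(B,PY)=7/2, d(F,PY)=5, d(PY,V)=37/2
step 2: merge (B,PY) at d=7/2; branch lengths B→7/4, PY→5/4; new cluster BPY
  updated: d(BPY,F)=6, d(BPY,V)=16
step 3: merge (BPY,F) at d=6; branch lengths BPY→5/4, F→3; new cluster BFPY
  updated: d(BFPY,V)=57/4
step 4: merge (BFPY,V) at d=57/4; branch lengths BFPY→33/8, V→57/8; new cluster BFPVY
final tree: (((B:7/4,(P:1/2,Y:1/2):5/4):5/4,F:3):33/8,V:57/8)
total length: 39/2

(((B:7/4,(P:1/2,Y:1/2):5/4):5/4,F:3):33/8,V:57/8)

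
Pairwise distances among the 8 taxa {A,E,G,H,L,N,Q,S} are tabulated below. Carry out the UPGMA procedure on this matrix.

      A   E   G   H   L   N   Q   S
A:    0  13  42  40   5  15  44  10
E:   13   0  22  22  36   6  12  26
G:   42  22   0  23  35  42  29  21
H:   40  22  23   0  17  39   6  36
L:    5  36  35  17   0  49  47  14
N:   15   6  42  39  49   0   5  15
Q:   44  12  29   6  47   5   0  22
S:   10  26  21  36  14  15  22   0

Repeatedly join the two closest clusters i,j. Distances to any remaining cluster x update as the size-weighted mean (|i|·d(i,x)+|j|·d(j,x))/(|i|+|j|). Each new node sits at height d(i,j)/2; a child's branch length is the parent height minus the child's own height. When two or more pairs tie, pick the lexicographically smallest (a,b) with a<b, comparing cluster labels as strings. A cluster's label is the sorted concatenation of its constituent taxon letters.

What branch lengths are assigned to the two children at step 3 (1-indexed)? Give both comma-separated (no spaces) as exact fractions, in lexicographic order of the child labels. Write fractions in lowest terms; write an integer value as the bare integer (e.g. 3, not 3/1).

step 1: merge (A,L) at d=5; branch lengths A→5/2, L→5/2; new cluster AL
  updated: d(AL,E)=49/2, d(AL,G)=77/2, d(AL,H)=57/2, d(AL,N)=32, d(AL,Q)=91/2, d(AL,S)=12
step 2: merge (N,Q) at d=5; branch lengths N→5/2, Q→5/2; new cluster NQ
  updated: d(AL,NQ)=155/4, d(E,NQ)=9, d(G,NQ)=71/2, d(H,NQ)=45/2, d(NQ,S)=37/2
step 3: merge (E,NQ) at d=9; branch lengths E→9/2, NQ→2; new cluster ENQ
  updated: d(AL,ENQ)=34, d(ENQ,G)=31, d(ENQ,H)=67/3, d(ENQ,S)=21
step 4: merge (AL,S) at d=12; branch lengths AL→7/2, S→6; new cluster ALS
  updated: d(ALS,ENQ)=89/3, d(ALS,G)=98/3, d(ALS,H)=31
step 5: merge (ENQ,H) at d=67/3; branch lengths ENQ→20/3, H→67/6; new cluster EHNQ
  updated: d(ALS,EHNQ)=30, d(EHNQ,G)=29
step 6: merge (EHNQ,G) at d=29; branch lengths EHNQ→10/3, G→29/2; new cluster EGHNQ
  updated: d(ALS,EGHNQ)=458/15
step 7: merge (ALS,EGHNQ) at d=458/15; branch lengths ALS→139/15, EGHNQ→23/30; new cluster AEGHLNQS
final tree: (((A:5/2,L:5/2):7/2,S:6):139/15,(((E:9/2,(N:5/2,Q:5/2):2):20/3,H:67/6):10/3,G:29/2):23/30)
total length: 717/10

9/2,2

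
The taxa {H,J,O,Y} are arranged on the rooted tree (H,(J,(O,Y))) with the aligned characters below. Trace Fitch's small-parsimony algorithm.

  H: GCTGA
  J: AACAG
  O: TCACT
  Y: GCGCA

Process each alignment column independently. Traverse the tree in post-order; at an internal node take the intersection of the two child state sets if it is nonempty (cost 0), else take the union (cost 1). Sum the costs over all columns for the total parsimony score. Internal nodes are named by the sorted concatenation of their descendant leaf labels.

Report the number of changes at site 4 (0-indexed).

2

OY@0: {T} ∪ {G} = {G,T} (union, +1)
JOY@0: {A} ∪ {G,T} = {A,G,T} (union, +1)
HJOY@0: {G} ∩ {A,G,T} = {G} (intersection, +0)
OY@1: {C} ∩ {C} = {C} (intersection, +0)
JOY@1: {A} ∪ {C} = {A,C} (union, +1)
HJOY@1: {C} ∩ {A,C} = {C} (intersection, +0)
OY@2: {A} ∪ {G} = {A,G} (union, +1)
JOY@2: {C} ∪ {A,G} = {A,C,G} (union, +1)
HJOY@2: {T} ∪ {A,C,G} = {A,C,G,T} (union, +1)
OY@3: {C} ∩ {C} = {C} (intersection, +0)
JOY@3: {A} ∪ {C} = {A,C} (union, +1)
HJOY@3: {G} ∪ {A,C} = {A,C,G} (union, +1)
OY@4: {T} ∪ {A} = {A,T} (union, +1)
JOY@4: {G} ∪ {A,T} = {A,G,T} (union, +1)
HJOY@4: {A} ∩ {A,G,T} = {A} (intersection, +0)
per-site changes: [2, 1, 3, 2, 2]; total = 10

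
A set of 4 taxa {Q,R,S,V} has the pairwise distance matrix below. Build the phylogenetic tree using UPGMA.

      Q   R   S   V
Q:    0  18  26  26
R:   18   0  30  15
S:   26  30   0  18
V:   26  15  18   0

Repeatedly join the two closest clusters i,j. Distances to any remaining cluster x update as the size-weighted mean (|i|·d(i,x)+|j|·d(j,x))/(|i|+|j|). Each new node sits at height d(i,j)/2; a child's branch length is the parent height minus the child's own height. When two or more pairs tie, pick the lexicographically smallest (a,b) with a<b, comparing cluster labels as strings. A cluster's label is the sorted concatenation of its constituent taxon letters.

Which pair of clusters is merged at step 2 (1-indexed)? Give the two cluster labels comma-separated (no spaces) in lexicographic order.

step 1: merge (R,V) at d=15; branch lengths R→15/2, V→15/2; new cluster RV
  updated: d(Q,RV)=22, d(RV,S)=24
step 2: merge (Q,RV) at d=22; branch lengths Q→11, RV→7/2; new cluster QRV
  updated: d(QRV,S)=74/3
step 3: merge (QRV,S) at d=74/3; branch lengths QRV→4/3, S→37/3; new cluster QRSV
final tree: ((Q:11,(R:15/2,V:15/2):7/2):4/3,S:37/3)
total length: 259/6

Q,RV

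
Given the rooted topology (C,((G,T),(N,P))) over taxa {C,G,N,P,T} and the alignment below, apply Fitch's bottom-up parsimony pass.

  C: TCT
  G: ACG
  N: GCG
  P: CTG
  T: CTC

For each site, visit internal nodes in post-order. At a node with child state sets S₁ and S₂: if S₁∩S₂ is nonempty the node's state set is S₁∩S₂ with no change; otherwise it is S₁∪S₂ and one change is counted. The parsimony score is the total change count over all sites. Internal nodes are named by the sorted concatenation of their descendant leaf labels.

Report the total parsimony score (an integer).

7

site 0, node GT: G={A} ∪ T={C} → {A,C} (+1)
site 0, node NP: N={G} ∪ P={C} → {C,G} (+1)
site 0, node GNPT: GT={A,C} ∩ NP={C,G} → {C} (+0)
site 0, node CGNPT: C={T} ∪ GNPT={C} → {C,T} (+1)
site 1, node GT: G={C} ∪ T={T} → {C,T} (+1)
site 1, node NP: N={C} ∪ P={T} → {C,T} (+1)
site 1, node GNPT: GT={C,T} ∩ NP={C,T} → {C,T} (+0)
site 1, node CGNPT: C={C} ∩ GNPT={C,T} → {C} (+0)
site 2, node GT: G={G} ∪ T={C} → {C,G} (+1)
site 2, node NP: N={G} ∩ P={G} → {G} (+0)
site 2, node GNPT: GT={C,G} ∩ NP={G} → {G} (+0)
site 2, node CGNPT: C={T} ∪ GNPT={G} → {G,T} (+1)
per-site changes: [3, 2, 2]; total = 7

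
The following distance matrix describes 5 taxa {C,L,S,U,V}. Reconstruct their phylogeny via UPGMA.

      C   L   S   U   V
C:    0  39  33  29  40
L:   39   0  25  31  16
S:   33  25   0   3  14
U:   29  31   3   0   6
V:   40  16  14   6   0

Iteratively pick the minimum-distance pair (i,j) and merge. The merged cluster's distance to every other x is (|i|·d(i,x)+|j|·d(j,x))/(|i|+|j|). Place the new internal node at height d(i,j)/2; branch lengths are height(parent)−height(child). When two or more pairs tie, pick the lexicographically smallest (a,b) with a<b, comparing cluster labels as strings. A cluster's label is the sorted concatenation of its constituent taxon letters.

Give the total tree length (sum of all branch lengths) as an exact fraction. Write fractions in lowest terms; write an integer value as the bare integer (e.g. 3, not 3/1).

step 1: merge (S,U) at d=3; branch lengths S→3/2, U→3/2; new cluster SU
  updated: d(C,SU)=31, d(L,SU)=28, d(SU,V)=10
step 2: merge (SU,V) at d=10; branch lengths SU→7/2, V→5; new cluster SUV
  updated: d(C,SUV)=34, d(L,SUV)=24
step 3: merge (L,SUV) at d=24; branch lengths L→12, SUV→7; new cluster LSUV
  updated: d(C,LSUV)=141/4
step 4: merge (C,LSUV) at d=141/4; branch lengths C→141/8, LSUV→45/8; new cluster CLSUV
final tree: (C:141/8,(L:12,((S:3/2,U:3/2):7/2,V:5):7):45/8)
total length: 215/4

215/4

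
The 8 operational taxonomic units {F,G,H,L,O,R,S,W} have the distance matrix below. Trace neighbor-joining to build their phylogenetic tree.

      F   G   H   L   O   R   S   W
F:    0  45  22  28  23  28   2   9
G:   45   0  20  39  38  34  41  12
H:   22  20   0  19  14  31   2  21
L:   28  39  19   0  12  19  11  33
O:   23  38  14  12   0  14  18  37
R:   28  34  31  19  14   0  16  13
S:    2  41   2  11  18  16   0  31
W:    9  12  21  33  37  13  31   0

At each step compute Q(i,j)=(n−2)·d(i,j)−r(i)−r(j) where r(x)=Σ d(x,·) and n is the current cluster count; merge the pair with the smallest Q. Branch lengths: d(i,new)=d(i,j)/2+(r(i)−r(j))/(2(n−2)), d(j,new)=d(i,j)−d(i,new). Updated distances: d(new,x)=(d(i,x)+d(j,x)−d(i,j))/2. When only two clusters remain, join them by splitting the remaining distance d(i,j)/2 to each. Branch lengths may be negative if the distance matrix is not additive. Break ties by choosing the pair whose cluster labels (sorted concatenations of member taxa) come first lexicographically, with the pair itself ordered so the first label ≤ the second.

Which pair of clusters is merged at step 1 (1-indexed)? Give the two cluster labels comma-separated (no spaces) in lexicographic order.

G,W

step 1: merge (G,W) at d=12, Q=-313; branch lengths G→145/12, W→-1/12; new cluster GW
  updated: d(F,GW)=21, d(GW,H)=29/2, d(GW,L)=30, d(GW,O)=63/2, d(GW,R)=35/2, d(GW,S)=30
step 2: merge (F,S) at d=2, Q=-193; branch lengths F→11/2, S→-7/2; new cluster FS
  updated: d(FS,GW)=49/2, d(FS,H)=11, d(FS,L)=37/2, d(FS,O)=39/2, d(FS,R)=21
step 3: merge (GW,R) at d=35/2, Q=-301/2; branch lengths GW→171/16, R→109/16; new cluster GRW
  updated: d(FS,GRW)=14, d(GRW,H)=14, d(GRW,L)=63/4, d(GRW,O)=14
step 4: merge (L,O) at d=12, Q=-355/4; branch lengths L→167/24, O→121/24; new cluster LO
  updated: d(FS,LO)=13, d(GRW,LO)=71/8, d(H,LO)=21/2
step 5: merge (FS,H) at d=11, Q=-103/2; branch lengths FS→49/8, H→39/8; new cluster FHS
  updated: d(FHS,GRW)=17/2, d(FHS,LO)=25/4
step 6: merge (FHS,GRW) at d=17/2, Q=-189/8; branch lengths FHS→47/16, GRW→89/16; new cluster FGHRSW
  updated: d(FGHRSW,LO)=53/16
step 7: merge (FGHRSW,LO) at d=53/16; branch lengths FGHRSW→53/32, LO→53/32; new cluster FGHLORSW
final tree: ((((F:11/2,S:-7/2):49/8,H:39/8):47/16,((G:145/12,W:-1/12):171/16,R:109/16):89/16):53/32,(L:167/24,O:121/24):53/32)
total length: 1061/16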